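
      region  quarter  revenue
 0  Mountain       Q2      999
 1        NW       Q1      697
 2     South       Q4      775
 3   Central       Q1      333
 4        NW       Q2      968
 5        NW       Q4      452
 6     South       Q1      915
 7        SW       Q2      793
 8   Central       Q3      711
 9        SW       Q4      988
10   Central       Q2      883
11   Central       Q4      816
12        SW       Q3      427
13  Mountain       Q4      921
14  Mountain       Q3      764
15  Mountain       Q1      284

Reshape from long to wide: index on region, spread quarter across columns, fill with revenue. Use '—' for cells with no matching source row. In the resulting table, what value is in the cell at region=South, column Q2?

No long-format row has region=South and quarter=Q2, so the cell is —.

—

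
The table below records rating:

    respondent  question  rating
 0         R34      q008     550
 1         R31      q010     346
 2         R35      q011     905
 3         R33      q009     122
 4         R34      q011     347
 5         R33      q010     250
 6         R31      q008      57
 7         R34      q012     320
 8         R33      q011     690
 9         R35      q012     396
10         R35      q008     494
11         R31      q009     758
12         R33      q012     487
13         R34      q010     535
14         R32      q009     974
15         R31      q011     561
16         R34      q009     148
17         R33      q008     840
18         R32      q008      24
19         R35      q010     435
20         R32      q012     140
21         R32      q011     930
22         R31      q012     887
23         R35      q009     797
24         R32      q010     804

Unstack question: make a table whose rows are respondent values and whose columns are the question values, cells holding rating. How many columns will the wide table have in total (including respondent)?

6

1 column for respondent plus 5 distinct question values → 6 columns.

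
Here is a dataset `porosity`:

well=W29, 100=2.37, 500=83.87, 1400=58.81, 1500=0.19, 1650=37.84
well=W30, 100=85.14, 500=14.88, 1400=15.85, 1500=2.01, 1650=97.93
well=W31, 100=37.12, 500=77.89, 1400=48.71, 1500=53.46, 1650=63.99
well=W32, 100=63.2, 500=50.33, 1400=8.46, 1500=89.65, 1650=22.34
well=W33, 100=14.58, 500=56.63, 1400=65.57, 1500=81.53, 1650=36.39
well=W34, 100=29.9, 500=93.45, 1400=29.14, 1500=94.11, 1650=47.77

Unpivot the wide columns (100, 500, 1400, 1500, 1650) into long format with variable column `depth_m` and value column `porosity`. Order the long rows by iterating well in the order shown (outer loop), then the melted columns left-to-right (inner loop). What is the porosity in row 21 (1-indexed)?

30 rows total (6 × 5). Row 21: index ⌊(21-1)/5⌋ = 4 into well → W33; (21-1) mod 5 = 0 into the melted columns → 100.
So row 21 is (W33, 100, 14.58); porosity = 14.58.

14.58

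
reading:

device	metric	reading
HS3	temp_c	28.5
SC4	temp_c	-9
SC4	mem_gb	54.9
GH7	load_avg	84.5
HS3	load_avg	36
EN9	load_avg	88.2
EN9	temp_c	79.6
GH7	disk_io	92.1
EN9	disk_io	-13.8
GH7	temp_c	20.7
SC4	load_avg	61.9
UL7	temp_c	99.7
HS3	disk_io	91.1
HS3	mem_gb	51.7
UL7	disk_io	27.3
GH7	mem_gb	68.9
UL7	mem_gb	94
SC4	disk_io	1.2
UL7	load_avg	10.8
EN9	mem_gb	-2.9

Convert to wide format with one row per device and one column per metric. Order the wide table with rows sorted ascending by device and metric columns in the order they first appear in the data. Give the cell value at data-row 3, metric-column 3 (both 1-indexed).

36

With rows sorted ascending by device, row 3 is device=HS3. metric columns in first-appearance order: temp_c, mem_gb, load_avg, disk_io; column 3 is load_avg.
Long rows with device=HS3, metric=load_avg: reading = 36.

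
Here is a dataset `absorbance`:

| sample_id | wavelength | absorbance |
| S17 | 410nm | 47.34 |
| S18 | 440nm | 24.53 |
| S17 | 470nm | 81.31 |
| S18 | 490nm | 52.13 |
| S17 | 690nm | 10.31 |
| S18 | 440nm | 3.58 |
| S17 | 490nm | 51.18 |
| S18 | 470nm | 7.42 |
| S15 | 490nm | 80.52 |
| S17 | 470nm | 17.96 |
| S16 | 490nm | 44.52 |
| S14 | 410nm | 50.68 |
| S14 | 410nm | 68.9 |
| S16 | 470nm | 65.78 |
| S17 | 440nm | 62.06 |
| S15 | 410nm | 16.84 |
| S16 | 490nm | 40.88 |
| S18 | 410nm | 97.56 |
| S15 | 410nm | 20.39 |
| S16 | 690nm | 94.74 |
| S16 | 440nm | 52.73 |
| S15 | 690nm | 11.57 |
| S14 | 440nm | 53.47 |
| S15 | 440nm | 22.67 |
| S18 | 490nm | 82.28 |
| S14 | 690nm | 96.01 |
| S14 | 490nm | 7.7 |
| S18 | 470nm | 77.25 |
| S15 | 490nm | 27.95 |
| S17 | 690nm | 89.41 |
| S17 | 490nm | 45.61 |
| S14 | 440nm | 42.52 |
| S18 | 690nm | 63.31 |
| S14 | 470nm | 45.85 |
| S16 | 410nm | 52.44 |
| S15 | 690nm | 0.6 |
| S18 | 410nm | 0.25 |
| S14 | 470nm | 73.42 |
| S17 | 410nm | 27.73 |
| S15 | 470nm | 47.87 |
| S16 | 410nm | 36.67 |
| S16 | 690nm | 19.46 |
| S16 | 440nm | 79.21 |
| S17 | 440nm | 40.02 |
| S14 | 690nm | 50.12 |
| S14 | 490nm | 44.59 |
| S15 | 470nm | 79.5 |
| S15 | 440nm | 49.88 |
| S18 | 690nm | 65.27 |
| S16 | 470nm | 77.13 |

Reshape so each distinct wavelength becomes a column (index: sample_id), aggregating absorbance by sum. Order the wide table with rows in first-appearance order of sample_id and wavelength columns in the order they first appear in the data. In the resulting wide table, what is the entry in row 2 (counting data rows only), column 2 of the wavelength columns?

28.11

With rows in first-appearance order of sample_id, row 2 is sample_id=S18. wavelength columns in first-appearance order: 410nm, 440nm, 470nm, 490nm, 690nm; column 2 is 440nm.
Long rows with sample_id=S18, wavelength=440nm: 24.53 + 3.58 = 28.11.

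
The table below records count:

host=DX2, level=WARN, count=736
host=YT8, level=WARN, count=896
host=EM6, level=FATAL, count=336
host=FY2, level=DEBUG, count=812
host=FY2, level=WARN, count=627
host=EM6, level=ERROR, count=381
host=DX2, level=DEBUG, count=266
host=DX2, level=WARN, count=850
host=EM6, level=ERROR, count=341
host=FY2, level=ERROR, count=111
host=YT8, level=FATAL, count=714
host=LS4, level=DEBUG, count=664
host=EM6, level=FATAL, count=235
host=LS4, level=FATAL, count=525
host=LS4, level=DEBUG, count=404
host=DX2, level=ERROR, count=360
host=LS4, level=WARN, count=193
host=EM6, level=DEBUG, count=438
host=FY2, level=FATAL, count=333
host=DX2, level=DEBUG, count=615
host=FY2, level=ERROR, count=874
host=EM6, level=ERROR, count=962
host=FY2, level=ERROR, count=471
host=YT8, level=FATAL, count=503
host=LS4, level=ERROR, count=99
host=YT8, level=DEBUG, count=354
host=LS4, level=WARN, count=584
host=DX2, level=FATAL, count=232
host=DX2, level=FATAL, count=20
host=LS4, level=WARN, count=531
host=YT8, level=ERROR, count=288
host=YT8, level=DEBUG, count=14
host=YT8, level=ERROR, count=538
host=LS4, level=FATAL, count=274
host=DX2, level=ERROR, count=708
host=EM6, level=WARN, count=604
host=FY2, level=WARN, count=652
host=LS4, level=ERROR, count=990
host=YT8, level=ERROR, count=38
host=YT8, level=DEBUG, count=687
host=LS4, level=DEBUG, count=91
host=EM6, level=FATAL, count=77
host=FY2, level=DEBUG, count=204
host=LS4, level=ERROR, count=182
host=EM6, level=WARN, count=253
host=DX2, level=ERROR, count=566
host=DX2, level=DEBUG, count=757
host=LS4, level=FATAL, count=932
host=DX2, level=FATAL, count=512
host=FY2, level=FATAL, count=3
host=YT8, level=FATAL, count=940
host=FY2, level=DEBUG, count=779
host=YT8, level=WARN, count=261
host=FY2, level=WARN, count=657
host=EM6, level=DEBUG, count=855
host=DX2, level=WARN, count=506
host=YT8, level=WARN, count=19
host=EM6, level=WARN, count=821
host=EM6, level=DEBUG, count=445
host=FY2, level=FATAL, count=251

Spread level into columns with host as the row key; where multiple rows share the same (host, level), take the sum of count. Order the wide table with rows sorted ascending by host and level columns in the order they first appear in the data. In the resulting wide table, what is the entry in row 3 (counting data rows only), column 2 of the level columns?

587

With rows sorted ascending by host, row 3 is host=FY2. level columns in first-appearance order: WARN, FATAL, DEBUG, ERROR; column 2 is FATAL.
Long rows with host=FY2, level=FATAL: 333 + 3 + 251 = 587.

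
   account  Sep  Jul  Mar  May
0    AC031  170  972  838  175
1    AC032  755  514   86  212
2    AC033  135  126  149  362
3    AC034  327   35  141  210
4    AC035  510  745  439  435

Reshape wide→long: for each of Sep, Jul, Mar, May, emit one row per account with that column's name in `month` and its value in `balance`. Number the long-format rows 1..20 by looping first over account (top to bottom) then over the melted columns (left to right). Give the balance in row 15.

20 rows total (5 × 4). Row 15: index ⌊(15-1)/4⌋ = 3 into account → AC034; (15-1) mod 4 = 2 into the melted columns → Mar.
So row 15 is (AC034, Mar, 141); balance = 141.

141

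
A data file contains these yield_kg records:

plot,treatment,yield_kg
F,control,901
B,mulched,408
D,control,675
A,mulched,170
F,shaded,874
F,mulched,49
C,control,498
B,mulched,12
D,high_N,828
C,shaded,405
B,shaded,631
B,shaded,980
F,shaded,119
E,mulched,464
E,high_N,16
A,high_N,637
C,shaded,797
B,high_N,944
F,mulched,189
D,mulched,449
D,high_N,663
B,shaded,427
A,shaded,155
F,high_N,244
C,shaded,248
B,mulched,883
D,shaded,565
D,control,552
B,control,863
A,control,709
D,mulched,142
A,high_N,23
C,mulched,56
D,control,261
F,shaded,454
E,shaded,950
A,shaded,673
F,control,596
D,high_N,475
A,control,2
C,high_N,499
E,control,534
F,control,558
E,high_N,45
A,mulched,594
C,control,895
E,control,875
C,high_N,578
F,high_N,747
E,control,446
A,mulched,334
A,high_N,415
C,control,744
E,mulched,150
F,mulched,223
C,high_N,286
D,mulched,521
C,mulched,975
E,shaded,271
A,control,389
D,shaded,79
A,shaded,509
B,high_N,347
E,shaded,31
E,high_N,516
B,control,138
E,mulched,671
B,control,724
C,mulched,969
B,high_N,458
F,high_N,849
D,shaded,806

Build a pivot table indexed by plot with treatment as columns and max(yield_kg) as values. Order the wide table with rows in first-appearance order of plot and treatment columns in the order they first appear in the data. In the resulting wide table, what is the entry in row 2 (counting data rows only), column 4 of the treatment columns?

944

With rows in first-appearance order of plot, row 2 is plot=B. treatment columns in first-appearance order: control, mulched, shaded, high_N; column 4 is high_N.
Long rows with plot=B, treatment=high_N: max(944, 347, 458) = 944.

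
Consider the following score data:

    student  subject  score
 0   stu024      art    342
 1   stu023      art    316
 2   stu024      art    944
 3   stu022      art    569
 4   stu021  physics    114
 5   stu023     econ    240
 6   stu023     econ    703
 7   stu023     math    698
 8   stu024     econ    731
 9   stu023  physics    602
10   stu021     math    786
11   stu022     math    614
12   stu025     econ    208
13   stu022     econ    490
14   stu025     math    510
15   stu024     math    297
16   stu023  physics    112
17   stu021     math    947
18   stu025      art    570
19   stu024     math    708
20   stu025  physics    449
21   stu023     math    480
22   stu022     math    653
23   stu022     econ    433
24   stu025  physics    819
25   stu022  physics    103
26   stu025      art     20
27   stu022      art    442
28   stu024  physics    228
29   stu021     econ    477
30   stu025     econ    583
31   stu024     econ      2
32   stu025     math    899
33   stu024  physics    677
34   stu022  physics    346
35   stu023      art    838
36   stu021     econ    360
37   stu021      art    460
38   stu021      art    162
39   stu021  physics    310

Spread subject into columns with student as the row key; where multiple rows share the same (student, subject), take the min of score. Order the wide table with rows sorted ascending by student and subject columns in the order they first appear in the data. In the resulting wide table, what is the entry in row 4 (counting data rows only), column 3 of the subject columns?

2

With rows sorted ascending by student, row 4 is student=stu024. subject columns in first-appearance order: art, physics, econ, math; column 3 is econ.
Long rows with student=stu024, subject=econ: min(731, 2) = 2.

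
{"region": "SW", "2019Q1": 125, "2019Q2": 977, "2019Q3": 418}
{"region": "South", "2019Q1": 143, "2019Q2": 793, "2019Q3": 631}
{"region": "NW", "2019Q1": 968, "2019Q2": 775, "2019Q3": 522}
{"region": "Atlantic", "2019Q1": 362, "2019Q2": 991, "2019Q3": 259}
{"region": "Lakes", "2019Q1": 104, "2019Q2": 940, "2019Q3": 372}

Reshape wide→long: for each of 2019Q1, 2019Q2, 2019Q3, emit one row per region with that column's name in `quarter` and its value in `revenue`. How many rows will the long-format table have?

15

5 region values × 3 melted columns = 15 rows.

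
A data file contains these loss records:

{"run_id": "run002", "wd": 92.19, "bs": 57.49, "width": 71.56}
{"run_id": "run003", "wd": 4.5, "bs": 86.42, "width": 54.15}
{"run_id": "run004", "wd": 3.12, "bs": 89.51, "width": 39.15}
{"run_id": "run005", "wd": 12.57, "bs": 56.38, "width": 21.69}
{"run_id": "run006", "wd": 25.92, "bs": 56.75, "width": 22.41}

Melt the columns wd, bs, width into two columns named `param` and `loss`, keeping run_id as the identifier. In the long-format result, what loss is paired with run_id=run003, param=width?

Unpivoting turns each (run_id, wide-column) pair into one long row.
The wide cell at row run003, column width holds 54.15, so the long row (run003, width) has loss=54.15.

54.15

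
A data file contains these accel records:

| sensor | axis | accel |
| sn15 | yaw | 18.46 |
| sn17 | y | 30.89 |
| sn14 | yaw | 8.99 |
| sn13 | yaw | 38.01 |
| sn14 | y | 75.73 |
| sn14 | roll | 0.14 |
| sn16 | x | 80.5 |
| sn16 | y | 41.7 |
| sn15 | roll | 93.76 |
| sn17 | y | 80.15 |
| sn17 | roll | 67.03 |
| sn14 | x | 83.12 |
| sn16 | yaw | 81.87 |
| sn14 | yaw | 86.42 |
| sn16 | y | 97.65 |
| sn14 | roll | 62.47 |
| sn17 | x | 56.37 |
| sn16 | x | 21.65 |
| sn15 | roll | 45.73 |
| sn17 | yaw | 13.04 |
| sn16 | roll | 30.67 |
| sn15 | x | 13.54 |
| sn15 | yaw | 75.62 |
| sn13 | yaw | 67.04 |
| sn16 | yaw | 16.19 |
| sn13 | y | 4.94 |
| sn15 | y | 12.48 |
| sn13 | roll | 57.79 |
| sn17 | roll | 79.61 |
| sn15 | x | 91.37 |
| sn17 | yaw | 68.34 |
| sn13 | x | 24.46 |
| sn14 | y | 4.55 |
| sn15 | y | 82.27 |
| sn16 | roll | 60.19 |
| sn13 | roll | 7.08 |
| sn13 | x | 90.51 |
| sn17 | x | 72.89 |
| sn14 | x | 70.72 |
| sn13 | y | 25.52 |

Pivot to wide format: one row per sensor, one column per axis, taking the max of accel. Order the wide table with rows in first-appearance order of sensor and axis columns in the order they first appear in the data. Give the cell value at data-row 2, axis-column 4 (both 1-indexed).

72.89

With rows in first-appearance order of sensor, row 2 is sensor=sn17. axis columns in first-appearance order: yaw, y, roll, x; column 4 is x.
Long rows with sensor=sn17, axis=x: max(56.37, 72.89) = 72.89.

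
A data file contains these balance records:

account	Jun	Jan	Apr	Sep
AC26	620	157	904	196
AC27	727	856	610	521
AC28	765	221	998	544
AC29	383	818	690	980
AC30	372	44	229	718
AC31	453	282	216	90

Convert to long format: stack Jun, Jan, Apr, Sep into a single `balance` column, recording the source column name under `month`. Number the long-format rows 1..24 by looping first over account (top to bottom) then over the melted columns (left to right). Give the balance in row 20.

24 rows total (6 × 4). Row 20: index ⌊(20-1)/4⌋ = 4 into account → AC30; (20-1) mod 4 = 3 into the melted columns → Sep.
So row 20 is (AC30, Sep, 718); balance = 718.

718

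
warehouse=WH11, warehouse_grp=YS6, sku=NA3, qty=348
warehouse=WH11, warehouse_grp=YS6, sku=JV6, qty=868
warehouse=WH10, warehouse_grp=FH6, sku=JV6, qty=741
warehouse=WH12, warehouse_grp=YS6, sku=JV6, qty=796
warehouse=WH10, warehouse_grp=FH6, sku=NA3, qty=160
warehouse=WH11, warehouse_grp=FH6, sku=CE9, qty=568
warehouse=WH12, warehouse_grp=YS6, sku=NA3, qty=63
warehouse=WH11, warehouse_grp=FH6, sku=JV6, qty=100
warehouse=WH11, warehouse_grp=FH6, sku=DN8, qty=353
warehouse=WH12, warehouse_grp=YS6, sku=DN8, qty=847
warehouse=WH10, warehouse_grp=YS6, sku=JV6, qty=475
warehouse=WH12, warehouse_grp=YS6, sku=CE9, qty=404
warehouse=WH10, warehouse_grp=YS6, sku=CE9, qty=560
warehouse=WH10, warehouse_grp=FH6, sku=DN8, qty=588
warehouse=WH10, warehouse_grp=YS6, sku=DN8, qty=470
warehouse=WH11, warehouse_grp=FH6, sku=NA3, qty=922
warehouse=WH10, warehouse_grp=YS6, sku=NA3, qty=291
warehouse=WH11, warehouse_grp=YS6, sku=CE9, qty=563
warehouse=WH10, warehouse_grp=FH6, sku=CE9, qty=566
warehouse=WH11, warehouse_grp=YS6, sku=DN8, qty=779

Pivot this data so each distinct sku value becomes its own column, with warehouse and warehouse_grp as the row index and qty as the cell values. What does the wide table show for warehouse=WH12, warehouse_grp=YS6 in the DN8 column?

Wide layout: rows indexed by warehouse and warehouse_grp, columns are the 4 distinct sku values (NA3, JV6, CE9, DN8).
Cell (warehouse=WH12, warehouse_grp=YS6, sku=DN8) draws from the long row where warehouse=WH12, warehouse_grp=YS6 and sku=DN8, which has qty=847.

847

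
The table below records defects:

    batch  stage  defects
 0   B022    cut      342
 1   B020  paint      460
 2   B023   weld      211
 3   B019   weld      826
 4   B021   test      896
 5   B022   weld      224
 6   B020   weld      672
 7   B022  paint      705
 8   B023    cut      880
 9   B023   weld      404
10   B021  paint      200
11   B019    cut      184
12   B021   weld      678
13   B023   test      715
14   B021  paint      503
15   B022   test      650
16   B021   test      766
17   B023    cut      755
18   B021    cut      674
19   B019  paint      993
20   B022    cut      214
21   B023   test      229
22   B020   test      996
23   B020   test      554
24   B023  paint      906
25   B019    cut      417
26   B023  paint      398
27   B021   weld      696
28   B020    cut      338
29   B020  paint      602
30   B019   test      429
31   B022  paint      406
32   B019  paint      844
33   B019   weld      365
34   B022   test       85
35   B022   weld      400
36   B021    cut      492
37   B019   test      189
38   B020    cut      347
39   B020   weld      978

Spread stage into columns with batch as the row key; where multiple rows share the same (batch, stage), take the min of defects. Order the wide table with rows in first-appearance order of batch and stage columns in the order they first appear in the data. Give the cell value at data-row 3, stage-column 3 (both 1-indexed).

With rows in first-appearance order of batch, row 3 is batch=B023. stage columns in first-appearance order: cut, paint, weld, test; column 3 is weld.
Long rows with batch=B023, stage=weld: min(211, 404) = 211.

211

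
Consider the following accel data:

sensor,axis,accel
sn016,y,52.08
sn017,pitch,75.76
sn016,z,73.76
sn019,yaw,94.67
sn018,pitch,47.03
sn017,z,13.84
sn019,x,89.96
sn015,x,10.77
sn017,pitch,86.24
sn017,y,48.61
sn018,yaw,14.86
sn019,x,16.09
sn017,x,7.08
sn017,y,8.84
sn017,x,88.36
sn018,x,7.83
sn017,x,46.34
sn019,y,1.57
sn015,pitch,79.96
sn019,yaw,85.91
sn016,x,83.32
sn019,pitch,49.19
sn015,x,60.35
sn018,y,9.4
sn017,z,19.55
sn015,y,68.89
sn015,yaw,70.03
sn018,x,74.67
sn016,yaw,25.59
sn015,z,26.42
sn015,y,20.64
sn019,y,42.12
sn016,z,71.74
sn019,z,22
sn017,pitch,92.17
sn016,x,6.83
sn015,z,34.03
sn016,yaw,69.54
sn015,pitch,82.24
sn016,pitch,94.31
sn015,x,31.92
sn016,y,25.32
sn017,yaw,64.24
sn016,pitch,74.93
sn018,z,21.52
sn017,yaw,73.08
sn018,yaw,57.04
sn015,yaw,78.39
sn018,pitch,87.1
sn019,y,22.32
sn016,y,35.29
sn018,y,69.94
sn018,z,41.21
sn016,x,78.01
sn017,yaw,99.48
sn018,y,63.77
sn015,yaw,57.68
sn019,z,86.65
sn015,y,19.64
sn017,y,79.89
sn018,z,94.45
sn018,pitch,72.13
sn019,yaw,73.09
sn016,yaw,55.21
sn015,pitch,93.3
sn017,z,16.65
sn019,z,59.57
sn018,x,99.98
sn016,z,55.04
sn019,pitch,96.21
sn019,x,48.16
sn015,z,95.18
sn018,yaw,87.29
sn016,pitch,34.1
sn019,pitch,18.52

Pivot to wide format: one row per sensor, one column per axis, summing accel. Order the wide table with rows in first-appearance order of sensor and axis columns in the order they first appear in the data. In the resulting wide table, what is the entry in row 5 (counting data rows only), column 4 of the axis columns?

With rows in first-appearance order of sensor, row 5 is sensor=sn015. axis columns in first-appearance order: y, pitch, z, yaw, x; column 4 is yaw.
Long rows with sensor=sn015, axis=yaw: 70.03 + 78.39 + 57.68 = 206.10.

206.10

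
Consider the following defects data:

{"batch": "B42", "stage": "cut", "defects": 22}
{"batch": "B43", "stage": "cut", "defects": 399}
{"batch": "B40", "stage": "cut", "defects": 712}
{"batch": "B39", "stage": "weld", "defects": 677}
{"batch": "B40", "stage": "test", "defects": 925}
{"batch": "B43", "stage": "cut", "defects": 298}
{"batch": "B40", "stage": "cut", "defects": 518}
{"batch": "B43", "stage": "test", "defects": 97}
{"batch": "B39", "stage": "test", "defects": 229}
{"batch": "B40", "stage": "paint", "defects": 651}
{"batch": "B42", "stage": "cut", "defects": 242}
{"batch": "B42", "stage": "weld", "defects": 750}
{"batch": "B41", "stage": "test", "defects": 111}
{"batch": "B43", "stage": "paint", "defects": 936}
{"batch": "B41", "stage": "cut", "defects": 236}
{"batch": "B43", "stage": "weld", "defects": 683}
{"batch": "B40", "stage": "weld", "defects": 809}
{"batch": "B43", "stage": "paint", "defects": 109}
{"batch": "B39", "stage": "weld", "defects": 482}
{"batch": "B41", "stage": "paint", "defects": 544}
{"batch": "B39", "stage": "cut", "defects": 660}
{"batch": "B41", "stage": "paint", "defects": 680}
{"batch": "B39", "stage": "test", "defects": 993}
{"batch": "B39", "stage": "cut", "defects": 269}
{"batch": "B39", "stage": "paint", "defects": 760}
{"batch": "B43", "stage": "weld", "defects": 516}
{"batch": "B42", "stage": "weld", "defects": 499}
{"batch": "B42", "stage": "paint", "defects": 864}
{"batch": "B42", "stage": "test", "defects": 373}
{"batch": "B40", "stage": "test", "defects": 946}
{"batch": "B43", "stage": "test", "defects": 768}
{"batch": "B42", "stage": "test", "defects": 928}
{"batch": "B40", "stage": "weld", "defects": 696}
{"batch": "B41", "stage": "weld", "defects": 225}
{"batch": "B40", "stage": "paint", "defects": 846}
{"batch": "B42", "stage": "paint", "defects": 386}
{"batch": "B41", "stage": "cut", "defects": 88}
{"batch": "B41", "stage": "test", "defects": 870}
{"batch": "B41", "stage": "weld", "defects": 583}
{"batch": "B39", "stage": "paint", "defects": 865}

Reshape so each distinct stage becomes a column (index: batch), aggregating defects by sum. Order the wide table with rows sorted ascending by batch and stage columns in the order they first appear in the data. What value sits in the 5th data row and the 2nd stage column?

1199

With rows sorted ascending by batch, row 5 is batch=B43. stage columns in first-appearance order: cut, weld, test, paint; column 2 is weld.
Long rows with batch=B43, stage=weld: 683 + 516 = 1199.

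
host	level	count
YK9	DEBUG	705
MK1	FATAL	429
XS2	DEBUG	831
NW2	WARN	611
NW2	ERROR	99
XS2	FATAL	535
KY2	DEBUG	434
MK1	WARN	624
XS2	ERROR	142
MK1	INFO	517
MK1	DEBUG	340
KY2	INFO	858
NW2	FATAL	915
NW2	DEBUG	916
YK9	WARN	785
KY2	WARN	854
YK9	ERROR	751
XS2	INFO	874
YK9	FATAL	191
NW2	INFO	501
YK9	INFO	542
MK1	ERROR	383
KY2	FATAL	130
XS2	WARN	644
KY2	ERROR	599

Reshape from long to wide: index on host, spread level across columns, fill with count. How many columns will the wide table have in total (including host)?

6

1 column for host plus 5 distinct level values → 6 columns.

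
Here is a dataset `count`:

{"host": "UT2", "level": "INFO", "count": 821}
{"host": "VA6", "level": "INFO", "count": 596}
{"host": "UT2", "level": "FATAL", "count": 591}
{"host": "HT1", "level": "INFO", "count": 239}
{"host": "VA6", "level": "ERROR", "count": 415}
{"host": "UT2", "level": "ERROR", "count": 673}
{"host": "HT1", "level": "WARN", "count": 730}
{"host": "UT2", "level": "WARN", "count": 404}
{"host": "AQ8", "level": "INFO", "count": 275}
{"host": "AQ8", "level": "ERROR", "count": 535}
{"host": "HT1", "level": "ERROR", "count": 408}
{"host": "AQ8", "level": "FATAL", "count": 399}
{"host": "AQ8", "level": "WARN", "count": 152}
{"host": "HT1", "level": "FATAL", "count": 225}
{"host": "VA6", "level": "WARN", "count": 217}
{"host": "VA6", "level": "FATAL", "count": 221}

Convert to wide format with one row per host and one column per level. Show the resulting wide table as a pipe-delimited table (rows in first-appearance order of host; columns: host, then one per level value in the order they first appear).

Columns: host plus the 4 distinct level values (INFO, FATAL, ERROR, WARN).
For example, row UT2 column INFO takes count=821 from the long row (UT2, INFO).

| host | INFO | FATAL | ERROR | WARN |
| UT2 | 821 | 591 | 673 | 404 |
| VA6 | 596 | 221 | 415 | 217 |
| HT1 | 239 | 225 | 408 | 730 |
| AQ8 | 275 | 399 | 535 | 152 |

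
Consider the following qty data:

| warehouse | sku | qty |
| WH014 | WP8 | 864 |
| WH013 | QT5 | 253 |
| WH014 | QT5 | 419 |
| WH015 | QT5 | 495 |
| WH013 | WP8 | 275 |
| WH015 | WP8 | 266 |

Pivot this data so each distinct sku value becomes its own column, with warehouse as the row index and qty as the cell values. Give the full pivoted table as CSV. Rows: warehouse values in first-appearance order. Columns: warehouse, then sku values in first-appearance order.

Columns: warehouse plus the 2 distinct sku values (WP8, QT5).
For example, row WH014 column WP8 takes qty=864 from the long row (WH014, WP8).

warehouse,WP8,QT5
WH014,864,419
WH013,275,253
WH015,266,495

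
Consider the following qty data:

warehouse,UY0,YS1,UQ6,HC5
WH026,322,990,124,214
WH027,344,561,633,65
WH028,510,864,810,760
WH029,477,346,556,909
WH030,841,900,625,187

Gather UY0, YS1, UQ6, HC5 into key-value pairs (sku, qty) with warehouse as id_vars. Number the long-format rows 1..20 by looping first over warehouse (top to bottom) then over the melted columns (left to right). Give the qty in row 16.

20 rows total (5 × 4). Row 16: index ⌊(16-1)/4⌋ = 3 into warehouse → WH029; (16-1) mod 4 = 3 into the melted columns → HC5.
So row 16 is (WH029, HC5, 909); qty = 909.

909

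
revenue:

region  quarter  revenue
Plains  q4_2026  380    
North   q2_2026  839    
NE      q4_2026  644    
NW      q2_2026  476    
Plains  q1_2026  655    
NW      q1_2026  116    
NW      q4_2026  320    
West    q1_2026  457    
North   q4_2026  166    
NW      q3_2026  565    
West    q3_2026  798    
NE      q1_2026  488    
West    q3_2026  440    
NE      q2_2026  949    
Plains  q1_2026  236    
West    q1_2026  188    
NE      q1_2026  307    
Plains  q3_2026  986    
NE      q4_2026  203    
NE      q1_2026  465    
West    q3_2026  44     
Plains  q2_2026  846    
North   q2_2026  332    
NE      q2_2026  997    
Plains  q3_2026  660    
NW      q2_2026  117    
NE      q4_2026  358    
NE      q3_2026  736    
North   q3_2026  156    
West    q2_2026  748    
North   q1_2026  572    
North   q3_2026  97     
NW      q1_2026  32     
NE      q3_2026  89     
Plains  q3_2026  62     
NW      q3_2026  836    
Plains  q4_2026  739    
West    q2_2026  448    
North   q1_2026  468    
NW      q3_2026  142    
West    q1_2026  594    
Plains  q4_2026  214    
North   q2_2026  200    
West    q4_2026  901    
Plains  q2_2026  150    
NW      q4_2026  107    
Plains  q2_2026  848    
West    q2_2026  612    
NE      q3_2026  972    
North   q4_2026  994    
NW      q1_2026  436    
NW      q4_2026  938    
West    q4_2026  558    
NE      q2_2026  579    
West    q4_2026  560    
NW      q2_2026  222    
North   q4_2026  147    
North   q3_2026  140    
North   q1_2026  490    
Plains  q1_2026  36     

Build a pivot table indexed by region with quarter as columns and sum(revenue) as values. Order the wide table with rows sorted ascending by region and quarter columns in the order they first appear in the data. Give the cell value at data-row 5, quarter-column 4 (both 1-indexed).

1282

With rows sorted ascending by region, row 5 is region=West. quarter columns in first-appearance order: q4_2026, q2_2026, q1_2026, q3_2026; column 4 is q3_2026.
Long rows with region=West, quarter=q3_2026: 798 + 440 + 44 = 1282.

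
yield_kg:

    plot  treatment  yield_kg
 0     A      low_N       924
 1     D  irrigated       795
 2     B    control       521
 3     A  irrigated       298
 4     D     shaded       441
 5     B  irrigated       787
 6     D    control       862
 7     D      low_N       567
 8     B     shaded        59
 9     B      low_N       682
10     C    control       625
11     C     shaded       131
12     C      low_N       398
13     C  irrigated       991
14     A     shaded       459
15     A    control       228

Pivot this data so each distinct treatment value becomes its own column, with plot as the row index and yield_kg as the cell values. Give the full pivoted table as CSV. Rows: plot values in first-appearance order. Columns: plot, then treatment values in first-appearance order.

Columns: plot plus the 4 distinct treatment values (low_N, irrigated, control, shaded).
For example, row A column low_N takes yield_kg=924 from the long row (A, low_N).

plot,low_N,irrigated,control,shaded
A,924,298,228,459
D,567,795,862,441
B,682,787,521,59
C,398,991,625,131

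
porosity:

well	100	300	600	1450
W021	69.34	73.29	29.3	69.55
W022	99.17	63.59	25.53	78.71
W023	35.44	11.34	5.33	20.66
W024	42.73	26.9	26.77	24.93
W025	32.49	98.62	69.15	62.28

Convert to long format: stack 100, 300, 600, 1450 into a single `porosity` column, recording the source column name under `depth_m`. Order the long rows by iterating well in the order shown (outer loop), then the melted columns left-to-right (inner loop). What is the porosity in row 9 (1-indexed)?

35.44

20 rows total (5 × 4). Row 9: index ⌊(9-1)/4⌋ = 2 into well → W023; (9-1) mod 4 = 0 into the melted columns → 100.
So row 9 is (W023, 100, 35.44); porosity = 35.44.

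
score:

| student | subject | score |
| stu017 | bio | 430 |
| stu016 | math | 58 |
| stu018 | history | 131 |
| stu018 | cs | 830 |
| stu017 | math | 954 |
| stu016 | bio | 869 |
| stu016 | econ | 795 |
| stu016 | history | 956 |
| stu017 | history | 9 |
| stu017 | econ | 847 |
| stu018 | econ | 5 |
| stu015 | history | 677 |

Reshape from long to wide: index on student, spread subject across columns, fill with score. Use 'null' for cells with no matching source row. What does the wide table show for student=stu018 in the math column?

null

No long-format row has student=stu018 and subject=math, so the cell is null.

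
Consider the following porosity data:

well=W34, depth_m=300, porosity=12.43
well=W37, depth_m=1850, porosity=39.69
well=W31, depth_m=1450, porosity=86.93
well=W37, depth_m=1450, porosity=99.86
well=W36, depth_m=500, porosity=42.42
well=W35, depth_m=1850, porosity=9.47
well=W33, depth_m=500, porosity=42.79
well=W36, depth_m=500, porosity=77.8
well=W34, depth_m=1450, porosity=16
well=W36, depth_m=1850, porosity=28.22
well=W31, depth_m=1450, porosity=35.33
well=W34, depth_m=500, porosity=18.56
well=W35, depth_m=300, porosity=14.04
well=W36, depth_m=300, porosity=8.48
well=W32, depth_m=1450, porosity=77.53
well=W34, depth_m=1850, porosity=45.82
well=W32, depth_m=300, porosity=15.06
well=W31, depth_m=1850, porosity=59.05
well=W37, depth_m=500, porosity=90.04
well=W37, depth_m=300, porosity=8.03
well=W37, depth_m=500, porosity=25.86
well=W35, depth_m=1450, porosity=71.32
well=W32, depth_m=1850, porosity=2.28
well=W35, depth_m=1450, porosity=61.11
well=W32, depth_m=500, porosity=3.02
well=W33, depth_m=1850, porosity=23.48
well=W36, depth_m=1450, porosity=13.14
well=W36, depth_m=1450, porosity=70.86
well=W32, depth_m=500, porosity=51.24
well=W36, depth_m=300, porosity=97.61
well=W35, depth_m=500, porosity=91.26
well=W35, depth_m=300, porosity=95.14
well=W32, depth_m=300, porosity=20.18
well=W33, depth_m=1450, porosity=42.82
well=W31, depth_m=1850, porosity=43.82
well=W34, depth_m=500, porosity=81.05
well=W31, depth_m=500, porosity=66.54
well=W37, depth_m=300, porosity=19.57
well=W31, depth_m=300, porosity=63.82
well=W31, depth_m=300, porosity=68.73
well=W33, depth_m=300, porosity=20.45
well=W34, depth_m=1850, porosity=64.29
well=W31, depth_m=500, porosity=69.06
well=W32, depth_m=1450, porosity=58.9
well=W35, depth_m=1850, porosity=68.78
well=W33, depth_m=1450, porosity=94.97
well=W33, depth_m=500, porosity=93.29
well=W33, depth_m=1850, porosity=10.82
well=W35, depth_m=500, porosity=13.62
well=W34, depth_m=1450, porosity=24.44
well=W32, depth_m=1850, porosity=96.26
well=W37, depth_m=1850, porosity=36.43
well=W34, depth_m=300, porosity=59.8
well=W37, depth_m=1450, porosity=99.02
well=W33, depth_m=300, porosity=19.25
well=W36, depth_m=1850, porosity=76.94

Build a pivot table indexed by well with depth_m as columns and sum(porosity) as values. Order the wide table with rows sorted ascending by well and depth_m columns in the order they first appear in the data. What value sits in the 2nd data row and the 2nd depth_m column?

With rows sorted ascending by well, row 2 is well=W32. depth_m columns in first-appearance order: 300, 1850, 1450, 500; column 2 is 1850.
Long rows with well=W32, depth_m=1850: 2.28 + 96.26 = 98.54.

98.54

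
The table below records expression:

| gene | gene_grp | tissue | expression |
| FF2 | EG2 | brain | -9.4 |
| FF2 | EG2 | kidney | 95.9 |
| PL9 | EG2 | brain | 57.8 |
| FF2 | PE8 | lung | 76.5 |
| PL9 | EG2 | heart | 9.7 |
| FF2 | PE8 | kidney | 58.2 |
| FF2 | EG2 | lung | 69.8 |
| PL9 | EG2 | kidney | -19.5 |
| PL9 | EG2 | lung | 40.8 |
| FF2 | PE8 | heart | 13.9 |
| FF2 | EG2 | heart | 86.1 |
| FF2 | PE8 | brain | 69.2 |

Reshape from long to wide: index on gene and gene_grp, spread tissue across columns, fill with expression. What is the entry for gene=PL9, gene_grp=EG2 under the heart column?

9.7

Wide layout: rows indexed by gene and gene_grp, columns are the 4 distinct tissue values (brain, kidney, lung, heart).
Cell (gene=PL9, gene_grp=EG2, tissue=heart) draws from the long row where gene=PL9, gene_grp=EG2 and tissue=heart, which has expression=9.7.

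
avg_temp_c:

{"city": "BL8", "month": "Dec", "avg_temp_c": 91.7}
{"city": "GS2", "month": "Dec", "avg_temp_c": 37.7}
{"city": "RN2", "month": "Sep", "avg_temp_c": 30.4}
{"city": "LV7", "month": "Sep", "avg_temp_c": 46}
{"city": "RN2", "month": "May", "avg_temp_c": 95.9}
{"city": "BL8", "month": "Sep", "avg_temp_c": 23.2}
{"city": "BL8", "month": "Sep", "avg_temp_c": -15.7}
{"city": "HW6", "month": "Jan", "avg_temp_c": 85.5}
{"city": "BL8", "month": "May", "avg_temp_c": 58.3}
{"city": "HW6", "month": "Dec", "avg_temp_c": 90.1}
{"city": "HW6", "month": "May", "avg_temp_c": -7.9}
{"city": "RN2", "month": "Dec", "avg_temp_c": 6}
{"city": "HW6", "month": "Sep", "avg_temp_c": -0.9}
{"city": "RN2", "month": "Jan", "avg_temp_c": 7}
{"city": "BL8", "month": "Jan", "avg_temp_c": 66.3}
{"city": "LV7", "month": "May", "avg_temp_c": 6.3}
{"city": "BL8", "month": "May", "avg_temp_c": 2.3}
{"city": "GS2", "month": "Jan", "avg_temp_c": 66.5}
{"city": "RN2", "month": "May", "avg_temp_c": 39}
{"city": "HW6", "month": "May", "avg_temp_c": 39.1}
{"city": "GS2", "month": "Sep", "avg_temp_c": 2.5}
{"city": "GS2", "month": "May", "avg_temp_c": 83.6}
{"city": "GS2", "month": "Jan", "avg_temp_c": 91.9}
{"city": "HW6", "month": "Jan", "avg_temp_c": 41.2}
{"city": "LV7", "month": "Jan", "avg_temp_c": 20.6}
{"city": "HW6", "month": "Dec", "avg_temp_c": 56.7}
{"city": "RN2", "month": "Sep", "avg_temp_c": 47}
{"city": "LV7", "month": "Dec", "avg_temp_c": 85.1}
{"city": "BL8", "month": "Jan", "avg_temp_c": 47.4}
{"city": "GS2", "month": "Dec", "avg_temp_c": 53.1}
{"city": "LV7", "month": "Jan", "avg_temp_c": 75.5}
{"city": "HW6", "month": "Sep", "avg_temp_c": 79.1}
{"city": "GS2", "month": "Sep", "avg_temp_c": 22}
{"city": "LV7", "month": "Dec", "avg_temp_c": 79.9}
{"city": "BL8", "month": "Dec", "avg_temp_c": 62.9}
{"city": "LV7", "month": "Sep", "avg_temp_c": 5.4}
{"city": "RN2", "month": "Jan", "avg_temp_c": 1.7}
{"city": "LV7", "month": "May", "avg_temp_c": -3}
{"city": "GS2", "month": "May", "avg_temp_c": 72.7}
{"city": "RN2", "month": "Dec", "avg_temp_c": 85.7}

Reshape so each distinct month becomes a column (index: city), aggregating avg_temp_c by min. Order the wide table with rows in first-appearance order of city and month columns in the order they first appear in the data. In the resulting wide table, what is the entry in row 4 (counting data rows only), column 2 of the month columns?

With rows in first-appearance order of city, row 4 is city=LV7. month columns in first-appearance order: Dec, Sep, May, Jan; column 2 is Sep.
Long rows with city=LV7, month=Sep: min(46, 5.4) = 5.4.

5.4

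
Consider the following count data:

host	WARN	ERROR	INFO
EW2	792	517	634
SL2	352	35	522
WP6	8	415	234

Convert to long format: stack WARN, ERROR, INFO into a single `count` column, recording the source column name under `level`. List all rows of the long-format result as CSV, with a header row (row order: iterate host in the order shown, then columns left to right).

Each (host, column) pair becomes one row: 3 × 3 = 9 rows.
For example, (EW2, WARN) → count=792.

host,level,count
EW2,WARN,792
EW2,ERROR,517
EW2,INFO,634
SL2,WARN,352
SL2,ERROR,35
SL2,INFO,522
WP6,WARN,8
WP6,ERROR,415
WP6,INFO,234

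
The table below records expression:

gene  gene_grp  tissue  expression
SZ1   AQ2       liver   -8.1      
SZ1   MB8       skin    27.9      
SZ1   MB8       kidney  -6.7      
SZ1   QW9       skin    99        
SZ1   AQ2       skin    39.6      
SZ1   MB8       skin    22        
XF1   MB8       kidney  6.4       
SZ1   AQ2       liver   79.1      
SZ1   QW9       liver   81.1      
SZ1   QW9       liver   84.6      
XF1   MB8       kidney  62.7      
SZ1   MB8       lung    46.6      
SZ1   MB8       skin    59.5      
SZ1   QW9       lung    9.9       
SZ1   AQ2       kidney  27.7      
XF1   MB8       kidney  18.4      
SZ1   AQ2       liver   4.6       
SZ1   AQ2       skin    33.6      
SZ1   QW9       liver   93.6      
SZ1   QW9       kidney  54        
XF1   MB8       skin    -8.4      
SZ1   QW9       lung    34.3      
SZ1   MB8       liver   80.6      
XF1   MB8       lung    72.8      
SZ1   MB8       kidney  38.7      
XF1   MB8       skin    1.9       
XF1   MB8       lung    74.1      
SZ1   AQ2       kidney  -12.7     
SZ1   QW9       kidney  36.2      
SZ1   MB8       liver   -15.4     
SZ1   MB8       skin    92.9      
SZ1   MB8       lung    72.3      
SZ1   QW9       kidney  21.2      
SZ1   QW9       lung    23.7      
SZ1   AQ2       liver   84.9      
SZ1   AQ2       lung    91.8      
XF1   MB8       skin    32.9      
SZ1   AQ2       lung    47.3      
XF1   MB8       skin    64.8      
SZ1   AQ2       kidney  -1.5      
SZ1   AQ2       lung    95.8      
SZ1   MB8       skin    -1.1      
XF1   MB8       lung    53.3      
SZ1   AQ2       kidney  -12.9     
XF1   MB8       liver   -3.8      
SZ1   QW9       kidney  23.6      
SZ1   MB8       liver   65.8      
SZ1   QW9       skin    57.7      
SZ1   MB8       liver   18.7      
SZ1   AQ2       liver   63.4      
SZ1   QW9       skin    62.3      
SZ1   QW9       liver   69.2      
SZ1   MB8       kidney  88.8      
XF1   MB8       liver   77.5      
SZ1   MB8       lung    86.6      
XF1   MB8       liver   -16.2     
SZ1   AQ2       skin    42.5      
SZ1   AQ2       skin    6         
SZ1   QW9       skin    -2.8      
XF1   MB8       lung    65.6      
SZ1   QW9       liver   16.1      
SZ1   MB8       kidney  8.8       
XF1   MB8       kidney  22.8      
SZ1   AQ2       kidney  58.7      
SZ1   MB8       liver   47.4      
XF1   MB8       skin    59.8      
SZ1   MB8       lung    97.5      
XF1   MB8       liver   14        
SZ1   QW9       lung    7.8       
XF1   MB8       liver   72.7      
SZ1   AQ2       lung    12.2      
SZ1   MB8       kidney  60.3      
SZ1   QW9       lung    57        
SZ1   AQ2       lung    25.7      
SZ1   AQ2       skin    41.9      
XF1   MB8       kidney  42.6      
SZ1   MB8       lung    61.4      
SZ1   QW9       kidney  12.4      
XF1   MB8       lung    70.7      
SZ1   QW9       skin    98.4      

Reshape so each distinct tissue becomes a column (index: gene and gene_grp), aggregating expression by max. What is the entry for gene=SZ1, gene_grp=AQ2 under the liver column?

Rows with gene=SZ1, gene_grp=AQ2 and tissue=liver: expression values are -8.1, 79.1, 4.6, 84.9, 63.4.
max(-8.1, 79.1, 4.6, 84.9, 63.4) = 84.9.

84.9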